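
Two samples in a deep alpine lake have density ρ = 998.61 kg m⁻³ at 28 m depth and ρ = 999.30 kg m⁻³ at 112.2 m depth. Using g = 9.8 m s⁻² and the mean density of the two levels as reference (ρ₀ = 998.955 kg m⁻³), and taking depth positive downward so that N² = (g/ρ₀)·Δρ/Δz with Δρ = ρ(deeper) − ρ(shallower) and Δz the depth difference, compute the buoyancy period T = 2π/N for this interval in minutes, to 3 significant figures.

Δρ = 999.30 − 998.61 = 0.69 kg m⁻³ over Δz = 112.2 − 28 = 84.2 m.
N² = (9.8/998.955) × (0.69/84.2) = 8.0393 × 10⁻⁵ s⁻².
N = √(8.0393 × 10⁻⁵) = 8.9662 × 10⁻³ rad s⁻¹, so T = 2π/N = 700.76 s = 11.679 min ≈ 11.7 min.
N² > 0, so the interval is statically stable.

11.7 min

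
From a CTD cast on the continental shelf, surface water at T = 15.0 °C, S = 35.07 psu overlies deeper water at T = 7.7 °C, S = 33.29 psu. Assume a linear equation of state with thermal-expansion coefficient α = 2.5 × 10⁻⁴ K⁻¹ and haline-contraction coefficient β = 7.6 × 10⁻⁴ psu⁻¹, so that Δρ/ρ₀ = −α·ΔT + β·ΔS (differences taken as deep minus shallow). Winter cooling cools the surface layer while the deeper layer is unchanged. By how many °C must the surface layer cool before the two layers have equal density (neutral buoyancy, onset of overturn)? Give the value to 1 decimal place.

Neutral buoyancy requires Δρ = 0, i.e. −α(T_deep − T_surf′) + β(S_deep − S_surf) = 0.
T_surf′ = T_deep − (β/α)·ΔS = 7.7 − (7.6 × 10⁻⁴/2.5 × 10⁻⁴)·(-1.78) = 13.111 °C.
Cooling required: 15.0 − (13.111) = 1.889 °C.

1.9 °C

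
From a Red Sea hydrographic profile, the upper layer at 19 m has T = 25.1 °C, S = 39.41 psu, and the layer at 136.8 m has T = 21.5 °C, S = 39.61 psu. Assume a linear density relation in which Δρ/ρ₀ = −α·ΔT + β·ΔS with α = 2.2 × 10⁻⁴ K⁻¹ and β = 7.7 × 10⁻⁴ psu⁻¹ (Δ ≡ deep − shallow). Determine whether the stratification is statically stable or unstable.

stable

ΔT = 21.5 − 25.1 = -3.6 K and ΔS = 39.61 − 39.41 = +0.20 psu (deep − shallow).
−αΔT = 7.92 × 10⁻⁴; βΔS = 1.54 × 10⁻⁴; sum Δρ/ρ₀ = 9.46 × 10⁻⁴.
Δρ/ρ₀ > 0, so Δρ > 0: deeper water is denser → statically stable.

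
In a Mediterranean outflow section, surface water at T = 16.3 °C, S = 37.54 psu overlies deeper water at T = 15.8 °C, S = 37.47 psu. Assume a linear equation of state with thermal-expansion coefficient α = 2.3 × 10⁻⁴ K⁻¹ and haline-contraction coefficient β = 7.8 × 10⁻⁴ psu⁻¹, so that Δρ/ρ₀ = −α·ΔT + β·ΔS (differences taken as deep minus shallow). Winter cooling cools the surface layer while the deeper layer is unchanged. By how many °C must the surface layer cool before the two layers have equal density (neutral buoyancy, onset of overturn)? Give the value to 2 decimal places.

0.26 °C

Neutral buoyancy requires Δρ = 0, i.e. −α(T_deep − T_surf′) + β(S_deep − S_surf) = 0.
T_surf′ = T_deep − (β/α)·ΔS = 15.8 − (7.8 × 10⁻⁴/2.3 × 10⁻⁴)·(-0.07) = 16.0374 °C.
Cooling required: 16.3 − (16.0374) = 0.2626 °C.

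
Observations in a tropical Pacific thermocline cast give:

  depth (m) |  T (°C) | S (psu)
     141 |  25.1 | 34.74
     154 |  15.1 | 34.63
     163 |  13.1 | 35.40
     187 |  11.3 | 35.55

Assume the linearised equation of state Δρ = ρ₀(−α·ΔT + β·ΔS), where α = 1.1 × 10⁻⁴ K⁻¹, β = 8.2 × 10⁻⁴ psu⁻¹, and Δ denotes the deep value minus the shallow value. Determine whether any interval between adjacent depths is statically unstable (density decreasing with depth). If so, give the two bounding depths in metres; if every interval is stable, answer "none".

Evaluate Δρ/ρ₀ = −αΔT + βΔS across each adjacent pair:
  141–154 m: −αΔT+βΔS = −(1.1 × 10⁻⁴)(-10.0)+(8.2 × 10⁻⁴)(-0.11) = 1.0 × 10⁻³ → stable
  154–163 m: −αΔT+βΔS = −(1.1 × 10⁻⁴)(-2.0)+(8.2 × 10⁻⁴)(+0.77) = 8.5 × 10⁻⁴ → stable
  163–187 m: −αΔT+βΔS = −(1.1 × 10⁻⁴)(-1.8)+(8.2 × 10⁻⁴)(+0.15) = 3.2 × 10⁻⁴ → stable
Every interval has Δρ > 0: the column is stably stratified throughout.

none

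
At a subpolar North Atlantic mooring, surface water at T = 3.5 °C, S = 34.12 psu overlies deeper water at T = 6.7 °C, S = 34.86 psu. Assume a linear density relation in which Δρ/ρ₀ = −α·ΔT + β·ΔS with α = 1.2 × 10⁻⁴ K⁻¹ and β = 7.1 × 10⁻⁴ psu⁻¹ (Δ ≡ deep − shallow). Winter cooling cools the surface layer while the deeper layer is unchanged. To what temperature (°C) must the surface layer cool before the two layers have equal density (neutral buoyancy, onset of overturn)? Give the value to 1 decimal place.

2.3 °C

Neutral buoyancy requires Δρ = 0, i.e. −α(T_deep − T_surf′) + β(S_deep − S_surf) = 0.
T_surf′ = T_deep − (β/α)·ΔS = 6.7 − (7.1 × 10⁻⁴/1.2 × 10⁻⁴)·(+0.74) = 2.322 °C.
Cooling required: 3.5 − (2.322) = 1.178 °C.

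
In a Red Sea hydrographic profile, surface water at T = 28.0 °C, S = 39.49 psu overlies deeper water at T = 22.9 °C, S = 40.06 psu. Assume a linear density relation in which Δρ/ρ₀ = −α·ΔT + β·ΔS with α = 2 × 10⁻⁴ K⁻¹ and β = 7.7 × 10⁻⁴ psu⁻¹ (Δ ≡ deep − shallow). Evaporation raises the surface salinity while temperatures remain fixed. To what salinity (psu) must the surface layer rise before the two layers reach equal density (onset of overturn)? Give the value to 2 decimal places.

Neutral buoyancy requires −α(T_deep − T_surf) + β(S_deep − S_surf′) = 0.
S_surf′ = S_deep − (α/β)·ΔT = 40.06 − (2 × 10⁻⁴/7.7 × 10⁻⁴)·(-5.1) = 41.3847 psu.
Increase required: 41.3847 − 39.49 = 1.8947 psu.

41.38 psu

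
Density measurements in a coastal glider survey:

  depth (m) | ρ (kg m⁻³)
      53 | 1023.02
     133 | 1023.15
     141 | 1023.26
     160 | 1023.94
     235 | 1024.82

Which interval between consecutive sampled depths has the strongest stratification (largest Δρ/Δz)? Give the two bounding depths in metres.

141–160 m

Compute the density gradient over each adjacent pair:
  53–133 m: Δρ/Δz = 0.13/80 = 1.6 × 10⁻³ kg m⁻⁴
  133–141 m: Δρ/Δz = 0.11/8 = 0.014 kg m⁻⁴
  141–160 m: Δρ/Δz = 0.68/19 = 0.036 kg m⁻⁴
  160–235 m: Δρ/Δz = 0.88/75 = 0.012 kg m⁻⁴
The largest gradient is in the 141–160 m interval — the pycnocline.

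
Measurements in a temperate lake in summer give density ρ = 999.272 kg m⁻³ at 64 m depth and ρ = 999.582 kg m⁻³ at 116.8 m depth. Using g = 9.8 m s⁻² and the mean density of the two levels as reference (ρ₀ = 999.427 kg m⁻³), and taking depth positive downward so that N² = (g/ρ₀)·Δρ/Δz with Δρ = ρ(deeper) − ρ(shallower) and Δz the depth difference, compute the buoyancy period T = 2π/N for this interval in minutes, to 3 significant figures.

13.8 min

Δρ = 999.582 − 999.272 = 0.310 kg m⁻³ over Δz = 116.8 − 64 = 52.8 m.
N² = (9.8/999.427) × (0.310/52.8) = 5.7571 × 10⁻⁵ s⁻².
N = √(5.7571 × 10⁻⁵) = 7.5876 × 10⁻³ rad s⁻¹, so T = 2π/N = 828.09 s = 13.802 min ≈ 13.8 min.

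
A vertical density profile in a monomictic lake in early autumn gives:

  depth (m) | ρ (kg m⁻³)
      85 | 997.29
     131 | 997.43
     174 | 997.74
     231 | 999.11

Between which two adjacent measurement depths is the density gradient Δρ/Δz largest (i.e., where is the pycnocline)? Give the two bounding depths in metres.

Compute the density gradient over each adjacent pair:
  85–131 m: Δρ/Δz = 0.14/46 = 3.0 × 10⁻³ kg m⁻⁴
  131–174 m: Δρ/Δz = 0.31/43 = 7.2 × 10⁻³ kg m⁻⁴
  174–231 m: Δρ/Δz = 1.37/57 = 0.024 kg m⁻⁴
The largest gradient is in the 174–231 m interval — the pycnocline.

174–231 m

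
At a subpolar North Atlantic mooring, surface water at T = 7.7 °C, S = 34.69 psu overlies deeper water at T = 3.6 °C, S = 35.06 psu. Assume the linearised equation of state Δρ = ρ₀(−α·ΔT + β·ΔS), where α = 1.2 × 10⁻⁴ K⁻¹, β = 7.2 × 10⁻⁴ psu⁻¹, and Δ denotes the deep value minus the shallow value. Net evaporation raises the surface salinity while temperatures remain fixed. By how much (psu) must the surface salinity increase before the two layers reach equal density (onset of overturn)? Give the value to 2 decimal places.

Neutral buoyancy requires −α(T_deep − T_surf) + β(S_deep − S_surf′) = 0.
S_surf′ = S_deep − (α/β)·ΔT = 35.06 − (1.2 × 10⁻⁴/7.2 × 10⁻⁴)·(-4.1) = 35.7433 psu.
Increase required: 35.7433 − 34.69 = 1.0533 psu.

1.05 psu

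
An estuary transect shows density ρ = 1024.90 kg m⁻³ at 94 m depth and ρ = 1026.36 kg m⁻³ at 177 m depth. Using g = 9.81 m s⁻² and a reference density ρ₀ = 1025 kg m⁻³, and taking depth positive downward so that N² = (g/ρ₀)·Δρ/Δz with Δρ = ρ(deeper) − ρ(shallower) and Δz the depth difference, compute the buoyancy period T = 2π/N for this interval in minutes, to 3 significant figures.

Δρ = 1026.36 − 1024.90 = 1.46 kg m⁻³ over Δz = 177 − 94 = 83 m.
N² = (9.81/1025) × (1.46/83) = 1.6835 × 10⁻⁴ s⁻².
N = √(1.6835 × 10⁻⁴) = 0.012975 rad s⁻¹, so T = 2π/N = 484.25 s = 8.0708 min ≈ 8.07 min.

8.07 min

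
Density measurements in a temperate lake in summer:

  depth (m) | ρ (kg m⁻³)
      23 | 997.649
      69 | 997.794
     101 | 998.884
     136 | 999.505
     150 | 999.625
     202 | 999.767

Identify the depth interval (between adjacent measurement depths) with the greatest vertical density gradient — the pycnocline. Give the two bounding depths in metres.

69–101 m

Compute the density gradient over each adjacent pair:
  23–69 m: Δρ/Δz = 0.145/46 = 3.2 × 10⁻³ kg m⁻⁴
  69–101 m: Δρ/Δz = 1.090/32 = 0.034 kg m⁻⁴
  101–136 m: Δρ/Δz = 0.621/35 = 0.018 kg m⁻⁴
  136–150 m: Δρ/Δz = 0.120/14 = 8.6 × 10⁻³ kg m⁻⁴
  150–202 m: Δρ/Δz = 0.142/52 = 2.7 × 10⁻³ kg m⁻⁴
The largest gradient is in the 69–101 m interval — the pycnocline.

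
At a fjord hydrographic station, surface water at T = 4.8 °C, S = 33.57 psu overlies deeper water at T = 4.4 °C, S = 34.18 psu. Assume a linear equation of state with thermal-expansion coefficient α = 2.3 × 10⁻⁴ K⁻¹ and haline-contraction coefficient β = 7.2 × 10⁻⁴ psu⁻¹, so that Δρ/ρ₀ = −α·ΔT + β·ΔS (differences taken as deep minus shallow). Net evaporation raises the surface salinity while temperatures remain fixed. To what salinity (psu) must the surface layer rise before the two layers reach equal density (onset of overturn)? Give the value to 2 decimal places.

34.31 psu

Neutral buoyancy requires −α(T_deep − T_surf) + β(S_deep − S_surf′) = 0.
S_surf′ = S_deep − (α/β)·ΔT = 34.18 − (2.3 × 10⁻⁴/7.2 × 10⁻⁴)·(-0.4) = 34.3078 psu.
Increase required: 34.3078 − 33.57 = 0.7378 psu.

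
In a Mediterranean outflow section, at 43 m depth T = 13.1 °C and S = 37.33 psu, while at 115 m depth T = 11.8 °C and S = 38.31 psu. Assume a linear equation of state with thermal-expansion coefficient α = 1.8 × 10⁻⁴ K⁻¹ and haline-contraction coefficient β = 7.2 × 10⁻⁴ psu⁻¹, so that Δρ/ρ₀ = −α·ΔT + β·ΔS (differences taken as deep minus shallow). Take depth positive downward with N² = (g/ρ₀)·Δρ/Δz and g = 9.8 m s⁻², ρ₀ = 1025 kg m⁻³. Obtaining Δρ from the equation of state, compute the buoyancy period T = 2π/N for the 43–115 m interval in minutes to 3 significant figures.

9.26 min

ΔT = -1.3 K, ΔS = +0.98 psu (deep − shallow).
Δρ/ρ₀ = −αΔT + βΔS = 2.34 × 10⁻⁴ + 7.056 × 10⁻⁴ = 9.396 × 10⁻⁴, so Δρ ≈ 0.9631 kg m⁻³.
N² = (g/ρ₀)·Δρ/Δz = g·(Δρ/ρ₀)/Δz = 9.8 × 9.396 × 10⁻⁴ / 72 = 1.2789 × 10⁻⁴ s⁻².
N = √(1.2789 × 10⁻⁴) = 0.011309 rad s⁻¹ → T = 2π/N = 555.59 s = 9.2598 min ≈ 9.26 min.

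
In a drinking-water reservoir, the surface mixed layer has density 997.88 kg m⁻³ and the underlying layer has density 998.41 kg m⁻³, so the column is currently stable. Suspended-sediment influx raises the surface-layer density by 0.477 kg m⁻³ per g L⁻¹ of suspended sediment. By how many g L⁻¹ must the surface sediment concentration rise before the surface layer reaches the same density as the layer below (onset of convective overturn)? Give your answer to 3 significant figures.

Density deficit of the surface layer: 998.41 − 997.88 = 0.53 kg m⁻³.
Required change = 0.53 / 0.477 = 1.11 g L⁻¹.

1.11 g L⁻¹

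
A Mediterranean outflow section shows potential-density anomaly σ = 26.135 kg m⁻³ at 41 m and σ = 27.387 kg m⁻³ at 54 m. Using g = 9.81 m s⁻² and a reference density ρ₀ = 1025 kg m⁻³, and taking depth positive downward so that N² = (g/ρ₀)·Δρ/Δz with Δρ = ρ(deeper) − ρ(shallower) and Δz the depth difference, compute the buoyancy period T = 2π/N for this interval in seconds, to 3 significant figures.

Δρ = 1027.387 − 1026.135 = 1.252 kg m⁻³ over Δz = 54 − 41 = 13 m.
N² = (9.81/1025) × (1.252/13) = 9.2174 × 10⁻⁴ s⁻².
N = √(9.2174 × 10⁻⁴) = 0.030360 rad s⁻¹, so T = 2π/N = 206.96 s ≈ 207 s.
Since Δρ > 0 the layer is stably stratified.

207 s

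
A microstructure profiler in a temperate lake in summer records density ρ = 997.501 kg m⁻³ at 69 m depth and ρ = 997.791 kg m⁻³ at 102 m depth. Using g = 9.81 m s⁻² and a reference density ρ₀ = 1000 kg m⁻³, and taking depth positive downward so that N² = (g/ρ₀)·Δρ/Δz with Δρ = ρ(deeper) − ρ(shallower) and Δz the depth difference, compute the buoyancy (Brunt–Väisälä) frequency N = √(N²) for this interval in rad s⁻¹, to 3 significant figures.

9.28 × 10⁻³ rad s⁻¹

Δρ = 997.791 − 997.501 = 0.290 kg m⁻³ over Δz = 102 − 69 = 33 m.
N² = (9.81/1000) × (0.290/33) = 8.6209 × 10⁻⁵ s⁻².
N = √(8.6209 × 10⁻⁵) = 9.2849 × 10⁻³ rad s⁻¹ ≈ 9.28 × 10⁻³ rad s⁻¹.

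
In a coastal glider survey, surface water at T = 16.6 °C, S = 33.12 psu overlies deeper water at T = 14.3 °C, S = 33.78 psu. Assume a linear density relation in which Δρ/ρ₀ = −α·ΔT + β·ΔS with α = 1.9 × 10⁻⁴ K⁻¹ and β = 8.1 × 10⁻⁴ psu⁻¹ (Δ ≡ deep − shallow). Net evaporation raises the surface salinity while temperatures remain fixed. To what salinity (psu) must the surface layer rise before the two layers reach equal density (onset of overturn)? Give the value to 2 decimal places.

34.32 psu

Neutral buoyancy requires −α(T_deep − T_surf) + β(S_deep − S_surf′) = 0.
S_surf′ = S_deep − (α/β)·ΔT = 33.78 − (1.9 × 10⁻⁴/8.1 × 10⁻⁴)·(-2.3) = 34.3195 psu.
Increase required: 34.3195 − 33.12 = 1.1995 psu.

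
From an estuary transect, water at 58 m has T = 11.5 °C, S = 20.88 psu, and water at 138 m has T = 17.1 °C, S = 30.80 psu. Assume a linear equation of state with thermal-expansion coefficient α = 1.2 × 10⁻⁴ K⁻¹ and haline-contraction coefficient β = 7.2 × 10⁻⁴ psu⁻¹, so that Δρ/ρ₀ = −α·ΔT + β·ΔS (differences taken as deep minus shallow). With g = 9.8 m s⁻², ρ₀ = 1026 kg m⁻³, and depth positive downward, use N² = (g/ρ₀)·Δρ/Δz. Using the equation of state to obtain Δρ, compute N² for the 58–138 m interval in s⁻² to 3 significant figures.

ΔT = +5.6 K, ΔS = +9.92 psu (deep − shallow).
Δρ/ρ₀ = −αΔT + βΔS = -6.72 × 10⁻⁴ + 7.1424 × 10⁻³ = 6.4704 × 10⁻³, so Δρ ≈ 6.639 kg m⁻³.
N² = (g/ρ₀)·Δρ/Δz = g·(Δρ/ρ₀)/Δz = 9.8 × 6.4704 × 10⁻³ / 80 = 7.9262 × 10⁻⁴ s⁻² ≈ 7.93 × 10⁻⁴ s⁻².

7.93 × 10⁻⁴ s⁻²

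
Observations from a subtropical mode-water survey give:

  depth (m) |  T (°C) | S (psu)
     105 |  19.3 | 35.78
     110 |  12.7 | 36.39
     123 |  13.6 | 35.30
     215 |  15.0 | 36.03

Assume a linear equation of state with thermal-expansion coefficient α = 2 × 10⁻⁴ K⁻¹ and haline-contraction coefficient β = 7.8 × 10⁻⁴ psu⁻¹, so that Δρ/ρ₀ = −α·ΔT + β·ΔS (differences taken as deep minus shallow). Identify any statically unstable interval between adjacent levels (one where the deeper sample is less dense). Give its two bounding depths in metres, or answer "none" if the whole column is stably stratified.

110–123 m

Evaluate Δρ/ρ₀ = −αΔT + βΔS across each adjacent pair:
  105–110 m: −αΔT+βΔS = −(2 × 10⁻⁴)(-6.6)+(7.8 × 10⁻⁴)(+0.61) = 1.8 × 10⁻³ → stable
  110–123 m: −αΔT+βΔS = −(2 × 10⁻⁴)(+0.9)+(7.8 × 10⁻⁴)(-1.09) = -1.0 × 10⁻³ → UNSTABLE
  123–215 m: −αΔT+βΔS = −(2 × 10⁻⁴)(+1.4)+(7.8 × 10⁻⁴)(+0.73) = 2.9 × 10⁻⁴ → stable
The 110–123 m interval has Δρ < 0: lighter water underlies denser water.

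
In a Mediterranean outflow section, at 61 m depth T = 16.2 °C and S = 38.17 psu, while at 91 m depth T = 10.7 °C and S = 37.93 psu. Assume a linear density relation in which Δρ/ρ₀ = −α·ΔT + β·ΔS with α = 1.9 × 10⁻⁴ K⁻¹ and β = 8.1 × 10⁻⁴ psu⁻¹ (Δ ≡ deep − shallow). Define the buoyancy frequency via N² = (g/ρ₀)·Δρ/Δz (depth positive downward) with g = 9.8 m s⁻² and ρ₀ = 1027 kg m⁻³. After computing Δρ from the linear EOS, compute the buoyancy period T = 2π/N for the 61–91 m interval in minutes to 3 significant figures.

ΔT = -5.5 K, ΔS = -0.24 psu (deep − shallow).
Δρ/ρ₀ = −αΔT + βΔS = 1.045 × 10⁻³ − 1.944 × 10⁻⁴ = 8.506 × 10⁻⁴, so Δρ ≈ 0.8736 kg m⁻³.
N² = (g/ρ₀)·Δρ/Δz = g·(Δρ/ρ₀)/Δz = 9.8 × 8.506 × 10⁻⁴ / 30 = 2.7786 × 10⁻⁴ s⁻².
N = √(2.7786 × 10⁻⁴) = 0.016669 rad s⁻¹ → T = 2π/N = 376.94 s = 6.2823 min ≈ 6.28 min.

6.28 min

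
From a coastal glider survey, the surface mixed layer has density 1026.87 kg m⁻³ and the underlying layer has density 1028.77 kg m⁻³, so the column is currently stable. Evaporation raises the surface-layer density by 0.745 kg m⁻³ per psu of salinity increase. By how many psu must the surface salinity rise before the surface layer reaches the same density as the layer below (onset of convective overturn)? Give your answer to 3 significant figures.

2.55 psu

Density deficit of the surface layer: 1028.77 − 1026.87 = 1.9 kg m⁻³.
Required change = 1.9 / 0.745 = 2.55 psu.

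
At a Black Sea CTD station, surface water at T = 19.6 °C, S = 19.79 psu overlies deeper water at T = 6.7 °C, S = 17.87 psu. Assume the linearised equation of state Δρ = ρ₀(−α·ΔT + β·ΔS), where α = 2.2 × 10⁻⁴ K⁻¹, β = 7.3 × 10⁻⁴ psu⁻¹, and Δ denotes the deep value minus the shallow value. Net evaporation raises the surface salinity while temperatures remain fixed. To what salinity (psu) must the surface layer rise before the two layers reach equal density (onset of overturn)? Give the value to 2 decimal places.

21.76 psu

Neutral buoyancy requires −α(T_deep − T_surf) + β(S_deep − S_surf′) = 0.
S_surf′ = S_deep − (α/β)·ΔT = 17.87 − (2.2 × 10⁻⁴/7.3 × 10⁻⁴)·(-12.9) = 21.7577 psu.
Increase required: 21.7577 − 19.79 = 1.9677 psu.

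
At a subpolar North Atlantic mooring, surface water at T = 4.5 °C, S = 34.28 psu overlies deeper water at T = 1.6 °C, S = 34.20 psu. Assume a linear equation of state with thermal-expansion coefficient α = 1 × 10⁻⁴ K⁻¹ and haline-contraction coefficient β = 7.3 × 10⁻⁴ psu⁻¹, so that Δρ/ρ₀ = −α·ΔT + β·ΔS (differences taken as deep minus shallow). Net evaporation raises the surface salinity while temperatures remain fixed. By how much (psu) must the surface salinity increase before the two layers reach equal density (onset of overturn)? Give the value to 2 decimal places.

Neutral buoyancy requires −α(T_deep − T_surf) + β(S_deep − S_surf′) = 0.
S_surf′ = S_deep − (α/β)·ΔT = 34.20 − (1 × 10⁻⁴/7.3 × 10⁻⁴)·(-2.9) = 34.5973 psu.
Increase required: 34.5973 − 34.28 = 0.3173 psu.

0.32 psu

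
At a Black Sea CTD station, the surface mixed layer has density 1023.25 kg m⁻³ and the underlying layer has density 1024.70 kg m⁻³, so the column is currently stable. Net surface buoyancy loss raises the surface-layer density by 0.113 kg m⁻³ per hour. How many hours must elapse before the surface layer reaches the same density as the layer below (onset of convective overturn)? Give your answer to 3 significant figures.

Density deficit of the surface layer: 1024.70 − 1023.25 = 1.45 kg m⁻³.
Required change = 1.45 / 0.113 = 12.8 hours.

12.8 hours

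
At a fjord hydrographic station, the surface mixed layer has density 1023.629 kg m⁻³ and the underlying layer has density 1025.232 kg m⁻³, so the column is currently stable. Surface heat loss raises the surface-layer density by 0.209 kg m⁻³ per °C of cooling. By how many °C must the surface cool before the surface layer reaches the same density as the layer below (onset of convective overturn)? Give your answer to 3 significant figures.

7.67 °C

Density deficit of the surface layer: 1025.232 − 1023.629 = 1.603 kg m⁻³.
Required change = 1.603 / 0.209 = 7.67 °C.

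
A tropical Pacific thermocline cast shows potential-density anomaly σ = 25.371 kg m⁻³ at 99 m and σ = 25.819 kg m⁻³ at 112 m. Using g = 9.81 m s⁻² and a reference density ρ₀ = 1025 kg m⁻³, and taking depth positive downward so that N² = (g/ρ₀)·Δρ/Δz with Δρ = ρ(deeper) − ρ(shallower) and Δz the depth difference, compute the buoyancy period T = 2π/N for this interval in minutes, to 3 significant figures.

Δρ = 1025.819 − 1025.371 = 0.448 kg m⁻³ over Δz = 112 − 99 = 13 m.
N² = (9.81/1025) × (0.448/13) = 3.2982 × 10⁻⁴ s⁻².
N = √(3.2982 × 10⁻⁴) = 0.018161 rad s⁻¹, so T = 2π/N = 345.97 s = 5.7662 min ≈ 5.77 min.

5.77 min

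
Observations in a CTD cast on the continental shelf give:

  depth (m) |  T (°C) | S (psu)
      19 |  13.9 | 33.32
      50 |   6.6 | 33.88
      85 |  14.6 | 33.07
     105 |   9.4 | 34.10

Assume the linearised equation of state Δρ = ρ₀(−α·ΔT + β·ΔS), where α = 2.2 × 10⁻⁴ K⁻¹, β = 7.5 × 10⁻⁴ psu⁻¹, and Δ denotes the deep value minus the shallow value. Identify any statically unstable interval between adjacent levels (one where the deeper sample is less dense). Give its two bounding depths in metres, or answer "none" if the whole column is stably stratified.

Evaluate Δρ/ρ₀ = −αΔT + βΔS across each adjacent pair:
  19–50 m: −αΔT+βΔS = −(2.2 × 10⁻⁴)(-7.3)+(7.5 × 10⁻⁴)(+0.56) = 2.0 × 10⁻³ → stable
  50–85 m: −αΔT+βΔS = −(2.2 × 10⁻⁴)(+8.0)+(7.5 × 10⁻⁴)(-0.81) = -2.4 × 10⁻³ → UNSTABLE
  85–105 m: −αΔT+βΔS = −(2.2 × 10⁻⁴)(-5.2)+(7.5 × 10⁻⁴)(+1.03) = 1.9 × 10⁻³ → stable
The 50–85 m interval has Δρ < 0: lighter water underlies denser water.

50–85 m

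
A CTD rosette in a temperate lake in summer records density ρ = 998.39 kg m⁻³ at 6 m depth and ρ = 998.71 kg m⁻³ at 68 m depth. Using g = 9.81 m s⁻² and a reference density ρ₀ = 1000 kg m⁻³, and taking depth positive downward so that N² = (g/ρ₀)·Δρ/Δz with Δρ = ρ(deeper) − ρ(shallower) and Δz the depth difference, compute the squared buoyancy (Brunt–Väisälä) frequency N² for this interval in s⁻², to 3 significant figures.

5.06 × 10⁻⁵ s⁻²

Δρ = 998.71 − 998.39 = 0.32 kg m⁻³ over Δz = 68 − 6 = 62 m.
N² = (9.81/1000) × (0.32/62) = 5.0632 × 10⁻⁵ s⁻² ≈ 5.06 × 10⁻⁵ s⁻².
N² > 0, so the interval is statically stable.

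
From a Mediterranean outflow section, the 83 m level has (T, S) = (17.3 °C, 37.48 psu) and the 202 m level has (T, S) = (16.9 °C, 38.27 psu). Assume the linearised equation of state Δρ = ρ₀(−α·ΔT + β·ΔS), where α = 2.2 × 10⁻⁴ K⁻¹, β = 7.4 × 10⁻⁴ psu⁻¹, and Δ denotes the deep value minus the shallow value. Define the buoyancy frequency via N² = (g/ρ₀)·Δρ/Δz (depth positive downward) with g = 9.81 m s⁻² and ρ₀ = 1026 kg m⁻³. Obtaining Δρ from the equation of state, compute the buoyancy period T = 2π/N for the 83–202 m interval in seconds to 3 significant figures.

ΔT = -0.4 K, ΔS = +0.79 psu (deep − shallow).
Δρ/ρ₀ = −αΔT + βΔS = 8.80 × 10⁻⁵ + 5.846 × 10⁻⁴ = 6.726 × 10⁻⁴, so Δρ ≈ 0.6901 kg m⁻³.
N² = (g/ρ₀)·Δρ/Δz = g·(Δρ/ρ₀)/Δz = 9.81 × 6.726 × 10⁻⁴ / 119 = 5.5447 × 10⁻⁵ s⁻².
N = √(5.5447 × 10⁻⁵) = 7.4463 × 10⁻³ rad s⁻¹ → T = 2π/N = 843.80 s ≈ 844 s.

844 s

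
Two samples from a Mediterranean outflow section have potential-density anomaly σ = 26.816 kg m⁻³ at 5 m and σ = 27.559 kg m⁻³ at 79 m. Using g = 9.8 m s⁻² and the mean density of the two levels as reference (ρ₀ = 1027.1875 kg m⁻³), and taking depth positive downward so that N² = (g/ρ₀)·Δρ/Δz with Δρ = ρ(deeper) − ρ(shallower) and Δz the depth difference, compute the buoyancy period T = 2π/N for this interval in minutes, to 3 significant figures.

10.7 min

Δρ = 1027.559 − 1026.816 = 0.743 kg m⁻³ over Δz = 79 − 5 = 74 m.
N² = (9.8/1027.1875) × (0.743/74) = 9.5793 × 10⁻⁵ s⁻².
N = √(9.5793 × 10⁻⁵) = 9.7874 × 10⁻³ rad s⁻¹, so T = 2π/N = 641.97 s = 10.700 min ≈ 10.7 min.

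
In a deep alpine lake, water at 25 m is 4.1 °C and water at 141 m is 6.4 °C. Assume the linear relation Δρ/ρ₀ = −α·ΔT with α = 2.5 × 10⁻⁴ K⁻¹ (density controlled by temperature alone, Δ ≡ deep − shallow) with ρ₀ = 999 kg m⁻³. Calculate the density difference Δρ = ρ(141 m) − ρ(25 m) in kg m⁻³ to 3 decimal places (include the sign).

-0.574 kg m⁻³

ΔT = +2.3 K, Δρ/ρ₀ = −αΔT = -5.75 × 10⁻⁴.
Δρ = 999 × (-5.75 × 10⁻⁴) = -0.574 kg m⁻³.
Negative Δρ: lighter below, statically unstable.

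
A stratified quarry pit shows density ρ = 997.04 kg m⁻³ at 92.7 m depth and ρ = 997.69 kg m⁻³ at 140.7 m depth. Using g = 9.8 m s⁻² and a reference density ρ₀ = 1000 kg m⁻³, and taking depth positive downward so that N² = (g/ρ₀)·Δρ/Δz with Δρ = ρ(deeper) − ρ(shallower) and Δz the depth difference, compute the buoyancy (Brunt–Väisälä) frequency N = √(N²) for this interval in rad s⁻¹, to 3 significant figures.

0.0115 rad s⁻¹

Δρ = 997.69 − 997.04 = 0.65 kg m⁻³ over Δz = 140.7 − 92.7 = 48 m.
N² = (9.8/1000) × (0.65/48) = 1.3271 × 10⁻⁴ s⁻².
N = √(1.3271 × 10⁻⁴) = 0.011520 rad s⁻¹ ≈ 0.0115 rad s⁻¹.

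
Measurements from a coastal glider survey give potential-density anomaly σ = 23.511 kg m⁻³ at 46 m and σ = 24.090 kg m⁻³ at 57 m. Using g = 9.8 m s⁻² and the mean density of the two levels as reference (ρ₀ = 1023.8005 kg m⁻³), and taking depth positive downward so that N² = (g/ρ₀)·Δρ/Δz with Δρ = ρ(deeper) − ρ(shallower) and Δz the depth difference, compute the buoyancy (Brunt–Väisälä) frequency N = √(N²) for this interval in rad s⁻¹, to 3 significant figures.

0.0224 rad s⁻¹

Δρ = 1024.090 − 1023.511 = 0.579 kg m⁻³ over Δz = 57 − 46 = 11 m.
N² = (9.8/1023.8005) × (0.579/11) = 5.0384 × 10⁻⁴ s⁻².
N = √(5.0384 × 10⁻⁴) = 0.022446 rad s⁻¹ ≈ 0.0224 rad s⁻¹.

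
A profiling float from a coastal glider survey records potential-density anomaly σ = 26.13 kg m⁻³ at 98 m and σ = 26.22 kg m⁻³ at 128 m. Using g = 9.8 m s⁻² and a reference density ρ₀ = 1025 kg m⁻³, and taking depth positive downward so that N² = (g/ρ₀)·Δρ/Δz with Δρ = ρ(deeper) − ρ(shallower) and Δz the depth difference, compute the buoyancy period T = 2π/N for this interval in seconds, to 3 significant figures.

Δρ = 1026.22 − 1026.13 = 0.09 kg m⁻³ over Δz = 128 − 98 = 30 m.
N² = (9.8/1025) × (0.09/30) = 2.8683 × 10⁻⁵ s⁻².
N = √(2.8683 × 10⁻⁵) = 5.3557 × 10⁻³ rad s⁻¹, so T = 2π/N = 1.1732 × 10³ s ≈ 1.17 × 10³ s.

1.17 × 10³ s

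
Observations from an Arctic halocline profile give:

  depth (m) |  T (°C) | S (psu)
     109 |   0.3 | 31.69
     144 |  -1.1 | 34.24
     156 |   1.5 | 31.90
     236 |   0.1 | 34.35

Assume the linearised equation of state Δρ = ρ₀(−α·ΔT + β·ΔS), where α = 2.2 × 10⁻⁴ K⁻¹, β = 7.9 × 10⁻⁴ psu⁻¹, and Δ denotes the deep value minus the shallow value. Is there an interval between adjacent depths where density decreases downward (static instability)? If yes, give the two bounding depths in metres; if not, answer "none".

144–156 m

Evaluate Δρ/ρ₀ = −αΔT + βΔS across each adjacent pair:
  109–144 m: −αΔT+βΔS = −(2.2 × 10⁻⁴)(-1.4)+(7.9 × 10⁻⁴)(+2.55) = 2.3 × 10⁻³ → stable
  144–156 m: −αΔT+βΔS = −(2.2 × 10⁻⁴)(+2.6)+(7.9 × 10⁻⁴)(-2.34) = -2.4 × 10⁻³ → UNSTABLE
  156–236 m: −αΔT+βΔS = −(2.2 × 10⁻⁴)(-1.4)+(7.9 × 10⁻⁴)(+2.45) = 2.2 × 10⁻³ → stable
The 144–156 m interval has Δρ < 0: lighter water underlies denser water.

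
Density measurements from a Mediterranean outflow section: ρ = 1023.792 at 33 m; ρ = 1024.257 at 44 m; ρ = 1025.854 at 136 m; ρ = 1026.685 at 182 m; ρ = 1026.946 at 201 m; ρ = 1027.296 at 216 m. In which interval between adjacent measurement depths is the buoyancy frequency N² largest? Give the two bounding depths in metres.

33–44 m

Compute the density gradient over each adjacent pair:
  33–44 m: Δρ/Δz = 0.465/11 = 0.042 kg m⁻⁴
  44–136 m: Δρ/Δz = 1.597/92 = 0.017 kg m⁻⁴
  136–182 m: Δρ/Δz = 0.831/46 = 0.018 kg m⁻⁴
  182–201 m: Δρ/Δz = 0.261/19 = 0.014 kg m⁻⁴
  201–216 m: Δρ/Δz = 0.350/15 = 0.023 kg m⁻⁴
The largest gradient is in the 33–44 m interval — the pycnocline.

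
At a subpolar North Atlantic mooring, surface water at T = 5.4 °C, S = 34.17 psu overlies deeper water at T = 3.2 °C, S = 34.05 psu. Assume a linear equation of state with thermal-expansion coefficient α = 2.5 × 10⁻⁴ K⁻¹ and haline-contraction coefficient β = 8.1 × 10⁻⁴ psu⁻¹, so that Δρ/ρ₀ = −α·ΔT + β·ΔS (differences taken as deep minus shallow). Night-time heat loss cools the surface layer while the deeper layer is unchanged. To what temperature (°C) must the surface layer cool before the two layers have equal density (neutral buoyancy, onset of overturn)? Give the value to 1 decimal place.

3.6 °C

Neutral buoyancy requires Δρ = 0, i.e. −α(T_deep − T_surf′) + β(S_deep − S_surf) = 0.
T_surf′ = T_deep − (β/α)·ΔS = 3.2 − (8.1 × 10⁻⁴/2.5 × 10⁻⁴)·(-0.12) = 3.589 °C.
Cooling required: 5.4 − (3.589) = 1.811 °C.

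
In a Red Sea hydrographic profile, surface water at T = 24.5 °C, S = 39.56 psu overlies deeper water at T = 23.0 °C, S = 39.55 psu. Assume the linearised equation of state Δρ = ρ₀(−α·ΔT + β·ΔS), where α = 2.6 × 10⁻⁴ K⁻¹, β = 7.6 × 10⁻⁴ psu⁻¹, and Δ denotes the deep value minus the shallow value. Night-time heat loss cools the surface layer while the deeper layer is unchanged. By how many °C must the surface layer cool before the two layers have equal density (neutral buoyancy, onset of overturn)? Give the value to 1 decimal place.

1.5 °C

Neutral buoyancy requires Δρ = 0, i.e. −α(T_deep − T_surf′) + β(S_deep − S_surf) = 0.
T_surf′ = T_deep − (β/α)·ΔS = 23.0 − (7.6 × 10⁻⁴/2.6 × 10⁻⁴)·(-0.01) = 23.029 °C.
Cooling required: 24.5 − (23.029) = 1.471 °C.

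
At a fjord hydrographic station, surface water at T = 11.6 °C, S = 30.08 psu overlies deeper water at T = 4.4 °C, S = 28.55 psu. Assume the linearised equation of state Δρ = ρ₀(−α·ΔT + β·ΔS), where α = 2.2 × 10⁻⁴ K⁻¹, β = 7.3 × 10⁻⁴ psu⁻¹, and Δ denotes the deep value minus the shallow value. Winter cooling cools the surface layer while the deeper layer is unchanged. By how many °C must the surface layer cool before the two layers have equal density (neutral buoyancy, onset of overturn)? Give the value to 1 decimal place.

Neutral buoyancy requires Δρ = 0, i.e. −α(T_deep − T_surf′) + β(S_deep − S_surf) = 0.
T_surf′ = T_deep − (β/α)·ΔS = 4.4 − (7.3 × 10⁻⁴/2.2 × 10⁻⁴)·(-1.53) = 9.477 °C.
Cooling required: 11.6 − (9.477) = 2.123 °C.

2.1 °C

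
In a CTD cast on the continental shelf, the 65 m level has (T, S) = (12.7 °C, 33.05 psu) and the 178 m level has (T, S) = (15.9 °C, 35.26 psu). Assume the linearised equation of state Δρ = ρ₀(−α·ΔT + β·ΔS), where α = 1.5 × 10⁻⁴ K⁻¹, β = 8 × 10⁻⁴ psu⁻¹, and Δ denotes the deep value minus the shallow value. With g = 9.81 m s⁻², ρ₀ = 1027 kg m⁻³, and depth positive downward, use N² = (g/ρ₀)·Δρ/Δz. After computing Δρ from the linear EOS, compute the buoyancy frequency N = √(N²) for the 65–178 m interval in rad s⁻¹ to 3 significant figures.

ΔT = +3.2 K, ΔS = +2.21 psu (deep − shallow).
Δρ/ρ₀ = −αΔT + βΔS = -4.80 × 10⁻⁴ + 1.768 × 10⁻³ = 1.288 × 10⁻³, so Δρ ≈ 1.323 kg m⁻³.
N² = (g/ρ₀)·Δρ/Δz = g·(Δρ/ρ₀)/Δz = 9.81 × 1.288 × 10⁻³ / 113 = 1.1182 × 10⁻⁴ s⁻².
N = √(1.1182 × 10⁻⁴) = 0.010574 rad s⁻¹ ≈ 0.0106 rad s⁻¹.

0.0106 rad s⁻¹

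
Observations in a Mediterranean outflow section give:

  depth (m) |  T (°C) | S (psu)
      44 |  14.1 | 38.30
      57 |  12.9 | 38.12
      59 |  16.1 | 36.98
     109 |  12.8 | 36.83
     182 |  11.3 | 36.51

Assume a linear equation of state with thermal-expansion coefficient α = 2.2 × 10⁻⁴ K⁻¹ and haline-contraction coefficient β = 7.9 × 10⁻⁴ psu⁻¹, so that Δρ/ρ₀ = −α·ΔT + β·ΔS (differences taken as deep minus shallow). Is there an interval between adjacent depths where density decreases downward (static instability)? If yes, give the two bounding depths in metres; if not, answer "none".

Evaluate Δρ/ρ₀ = −αΔT + βΔS across each adjacent pair:
  44–57 m: −αΔT+βΔS = −(2.2 × 10⁻⁴)(-1.2)+(7.9 × 10⁻⁴)(-0.18) = 1.2 × 10⁻⁴ → stable
  57–59 m: −αΔT+βΔS = −(2.2 × 10⁻⁴)(+3.2)+(7.9 × 10⁻⁴)(-1.14) = -1.6 × 10⁻³ → UNSTABLE
  59–109 m: −αΔT+βΔS = −(2.2 × 10⁻⁴)(-3.3)+(7.9 × 10⁻⁴)(-0.15) = 6.1 × 10⁻⁴ → stable
  109–182 m: −αΔT+βΔS = −(2.2 × 10⁻⁴)(-1.5)+(7.9 × 10⁻⁴)(-0.32) = 7.7 × 10⁻⁵ → stable
The 57–59 m interval has Δρ < 0: lighter water underlies denser water.

57–59 m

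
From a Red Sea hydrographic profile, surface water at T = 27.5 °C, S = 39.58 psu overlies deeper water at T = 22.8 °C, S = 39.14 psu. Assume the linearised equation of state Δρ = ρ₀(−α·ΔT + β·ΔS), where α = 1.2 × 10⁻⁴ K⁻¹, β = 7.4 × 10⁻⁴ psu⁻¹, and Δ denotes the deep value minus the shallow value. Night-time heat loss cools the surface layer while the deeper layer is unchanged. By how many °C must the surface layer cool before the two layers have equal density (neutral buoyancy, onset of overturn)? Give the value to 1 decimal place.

2.0 °C

Neutral buoyancy requires Δρ = 0, i.e. −α(T_deep − T_surf′) + β(S_deep − S_surf) = 0.
T_surf′ = T_deep − (β/α)·ΔS = 22.8 − (7.4 × 10⁻⁴/1.2 × 10⁻⁴)·(-0.44) = 25.513 °C.
Cooling required: 27.5 − (25.513) = 1.987 °C.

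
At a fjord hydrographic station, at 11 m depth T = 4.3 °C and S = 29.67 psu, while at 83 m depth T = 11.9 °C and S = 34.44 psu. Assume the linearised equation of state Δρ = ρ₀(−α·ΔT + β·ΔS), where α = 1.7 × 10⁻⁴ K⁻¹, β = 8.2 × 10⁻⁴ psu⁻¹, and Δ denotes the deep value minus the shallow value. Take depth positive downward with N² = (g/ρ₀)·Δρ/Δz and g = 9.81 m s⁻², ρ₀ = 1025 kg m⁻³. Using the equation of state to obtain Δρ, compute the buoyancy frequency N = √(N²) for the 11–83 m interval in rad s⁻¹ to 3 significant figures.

ΔT = +7.6 K, ΔS = +4.77 psu (deep − shallow).
Δρ/ρ₀ = −αΔT + βΔS = -1.292 × 10⁻³ + 3.9114 × 10⁻³ = 2.6194 × 10⁻³, so Δρ ≈ 2.685 kg m⁻³.
N² = (g/ρ₀)·Δρ/Δz = g·(Δρ/ρ₀)/Δz = 9.81 × 2.6194 × 10⁻³ / 72 = 3.5689 × 10⁻⁴ s⁻².
N = √(3.5689 × 10⁻⁴) = 0.018892 rad s⁻¹ ≈ 0.0189 rad s⁻¹.

0.0189 rad s⁻¹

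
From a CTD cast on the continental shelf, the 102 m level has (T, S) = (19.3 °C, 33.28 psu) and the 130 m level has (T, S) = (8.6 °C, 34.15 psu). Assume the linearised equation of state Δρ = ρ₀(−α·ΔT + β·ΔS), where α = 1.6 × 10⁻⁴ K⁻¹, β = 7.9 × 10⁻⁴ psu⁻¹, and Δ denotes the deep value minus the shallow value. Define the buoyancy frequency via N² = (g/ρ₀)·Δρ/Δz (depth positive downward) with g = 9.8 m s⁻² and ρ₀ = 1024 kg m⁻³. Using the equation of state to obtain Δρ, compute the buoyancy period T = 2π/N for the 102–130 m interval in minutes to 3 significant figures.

3.61 min

ΔT = -10.7 K, ΔS = +0.87 psu (deep − shallow).
Δρ/ρ₀ = −αΔT + βΔS = 1.712 × 10⁻³ + 6.873 × 10⁻⁴ = 2.3993 × 10⁻³, so Δρ ≈ 2.457 kg m⁻³.
N² = (g/ρ₀)·Δρ/Δz = g·(Δρ/ρ₀)/Δz = 9.8 × 2.3993 × 10⁻³ / 28 = 8.3976 × 10⁻⁴ s⁻².
N = √(8.3976 × 10⁻⁴) = 0.028979 rad s⁻¹ → T = 2π/N = 216.82 s = 3.6137 min ≈ 3.61 min.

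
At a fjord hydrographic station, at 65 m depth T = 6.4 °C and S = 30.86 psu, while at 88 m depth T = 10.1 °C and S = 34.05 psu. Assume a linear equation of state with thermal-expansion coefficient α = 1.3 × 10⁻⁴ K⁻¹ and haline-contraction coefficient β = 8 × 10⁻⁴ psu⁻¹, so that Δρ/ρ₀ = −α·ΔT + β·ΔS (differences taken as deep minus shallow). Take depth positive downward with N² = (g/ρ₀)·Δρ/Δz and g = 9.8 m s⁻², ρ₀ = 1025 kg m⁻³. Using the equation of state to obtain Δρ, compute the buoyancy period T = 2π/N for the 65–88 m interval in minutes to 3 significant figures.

ΔT = +3.7 K, ΔS = +3.19 psu (deep − shallow).
Δρ/ρ₀ = −αΔT + βΔS = -4.81 × 10⁻⁴ + 2.552 × 10⁻³ = 2.071 × 10⁻³, so Δρ ≈ 2.123 kg m⁻³.
N² = (g/ρ₀)·Δρ/Δz = g·(Δρ/ρ₀)/Δz = 9.8 × 2.071 × 10⁻³ / 23 = 8.8243 × 10⁻⁴ s⁻².
N = √(8.8243 × 10⁻⁴) = 0.029706 rad s⁻¹ → T = 2π/N = 211.51 s = 3.5252 min ≈ 3.53 min.

3.53 min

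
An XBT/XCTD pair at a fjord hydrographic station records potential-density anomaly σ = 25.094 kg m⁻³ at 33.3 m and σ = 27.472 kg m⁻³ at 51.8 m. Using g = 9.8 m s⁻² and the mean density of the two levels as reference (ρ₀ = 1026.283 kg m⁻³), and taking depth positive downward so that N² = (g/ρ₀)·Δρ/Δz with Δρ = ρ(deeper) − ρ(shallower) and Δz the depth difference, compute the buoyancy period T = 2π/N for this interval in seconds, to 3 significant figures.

179 s

Δρ = 1027.472 − 1025.094 = 2.378 kg m⁻³ over Δz = 51.8 − 33.3 = 18.5 m.
N² = (9.8/1026.283) × (2.378/18.5) = 1.2274 × 10⁻³ s⁻².
N = √(1.2274 × 10⁻³) = 0.035034 rad s⁻¹, so T = 2π/N = 179.35 s ≈ 179 s.
N² > 0, so the interval is statically stable.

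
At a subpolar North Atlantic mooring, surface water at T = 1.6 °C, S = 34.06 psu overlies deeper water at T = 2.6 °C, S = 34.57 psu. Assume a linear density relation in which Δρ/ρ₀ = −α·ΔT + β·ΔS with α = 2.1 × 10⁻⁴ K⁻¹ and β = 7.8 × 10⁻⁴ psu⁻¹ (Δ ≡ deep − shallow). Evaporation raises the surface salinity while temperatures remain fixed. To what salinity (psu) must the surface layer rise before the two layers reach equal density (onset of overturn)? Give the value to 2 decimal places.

Neutral buoyancy requires −α(T_deep − T_surf) + β(S_deep − S_surf′) = 0.
S_surf′ = S_deep − (α/β)·ΔT = 34.57 − (2.1 × 10⁻⁴/7.8 × 10⁻⁴)·(+1.0) = 34.3008 psu.
Increase required: 34.3008 − 34.06 = 0.2408 psu.

34.30 psu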